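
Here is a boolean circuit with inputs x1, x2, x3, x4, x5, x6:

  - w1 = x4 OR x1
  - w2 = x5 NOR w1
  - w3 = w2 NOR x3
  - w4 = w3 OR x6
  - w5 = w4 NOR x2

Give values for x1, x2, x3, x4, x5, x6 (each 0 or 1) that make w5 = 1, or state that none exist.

x1=1, x2=0, x3=1, x4=0, x5=1, x6=0

w5 = w4 NOR x2 must be 1, so both w4 = 0 and x2 = 0.
w4 = w3 OR x6 must be 0, so both w3 = 0 and x6 = 0.
w3 = w2 NOR x3 must be 0, so at least one of w2, x3 is 1.
Check with x1=1, x2=0, x3=1, x4=0, x5=1, x6=0:
w1 = x4 OR x1 = 0 OR 1 = 1
w2 = x5 NOR w1 = 1 NOR 1 = 0
w3 = w2 NOR x3 = 0 NOR 1 = 0
w4 = w3 OR x6 = 0 OR 0 = 0
w5 = w4 NOR x2 = 0 NOR 0 = 1
So w5 = 1 as required.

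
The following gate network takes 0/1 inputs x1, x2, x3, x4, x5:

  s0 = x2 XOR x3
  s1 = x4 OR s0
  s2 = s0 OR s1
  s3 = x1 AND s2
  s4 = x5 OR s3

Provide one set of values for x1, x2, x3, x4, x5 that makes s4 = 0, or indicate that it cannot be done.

Check with x1=0 x2=0 x3=1 x4=1 x5=0:
s0 = x2 XOR x3 = 0 XOR 1 = 1
s1 = x4 OR s0 = 1 OR 1 = 1
s2 = s0 OR s1 = 1 OR 1 = 1
s3 = x1 AND s2 = 0 AND 1 = 0
s4 = x5 OR s3 = 0 OR 0 = 0
So s4 = 0 as required.

x1=0 x2=0 x3=1 x4=1 x5=0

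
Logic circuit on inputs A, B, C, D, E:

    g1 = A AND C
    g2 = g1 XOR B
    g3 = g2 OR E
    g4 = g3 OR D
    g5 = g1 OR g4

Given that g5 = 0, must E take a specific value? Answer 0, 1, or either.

g5 = g1 OR g4 must be 0, so both g1 = 0 and g4 = 0.
g1 = A AND C must be 0, so at least one of A, C is 0.
Every assignment with g5 = 0 has E = 0; there are 3 such assignment(s).
  A=0, B=0, C=0, D=0, E=0
  A=0, B=0, C=1, D=0, E=0
  A=1, B=0, C=0, D=0, E=0

0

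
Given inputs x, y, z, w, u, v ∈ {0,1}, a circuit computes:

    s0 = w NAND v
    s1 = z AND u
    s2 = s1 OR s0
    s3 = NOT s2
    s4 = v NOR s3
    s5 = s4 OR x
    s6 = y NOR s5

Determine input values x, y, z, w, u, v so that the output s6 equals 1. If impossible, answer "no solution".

x=0, y=0, z=1, w=1, u=1, v=1

s6 = y NOR s5 must be 1, so both y = 0 and s5 = 0.
s5 = s4 OR x must be 0, so both s4 = 0 and x = 0.
Check with x=0, y=0, z=1, w=1, u=1, v=1:
s0 = w NAND v = 1 NAND 1 = 0
s1 = z AND u = 1 AND 1 = 1
s2 = s1 OR s0 = 1 OR 0 = 1
s3 = NOT s2 = NOT 1 = 0
s4 = v NOR s3 = 1 NOR 0 = 0
s5 = s4 OR x = 0 OR 0 = 0
s6 = y NOR s5 = 0 NOR 0 = 1
So s6 = 1 as required.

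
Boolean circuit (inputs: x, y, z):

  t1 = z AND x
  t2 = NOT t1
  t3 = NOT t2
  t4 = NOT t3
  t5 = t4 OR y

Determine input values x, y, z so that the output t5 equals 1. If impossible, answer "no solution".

t5 = t4 OR y must be 1, so at least one of t4, y is 1.
Check with x=1, y=0, z=0:
t1 = z AND x = 0 AND 1 = 0
t2 = NOT t1 = NOT 0 = 1
t3 = NOT t2 = NOT 1 = 0
t4 = NOT t3 = NOT 0 = 1
t5 = t4 OR y = 1 OR 0 = 1
So t5 = 1 as required.

x=1, y=0, z=0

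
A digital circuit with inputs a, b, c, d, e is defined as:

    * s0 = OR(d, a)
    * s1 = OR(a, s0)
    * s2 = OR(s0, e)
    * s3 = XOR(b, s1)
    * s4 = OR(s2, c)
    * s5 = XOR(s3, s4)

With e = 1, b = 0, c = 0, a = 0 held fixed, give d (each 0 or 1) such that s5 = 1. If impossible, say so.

s5 = XOR(s3, s4) must be 1, so s3 and s4 differ.
Check with e = 1, b = 0, c = 0, a = 0 and d=0:
s0 = OR(d, a) = OR(0, 0) = 0
s1 = OR(a, s0) = OR(0, 0) = 0
s2 = OR(s0, e) = OR(0, 1) = 1
s3 = XOR(b, s1) = XOR(0, 0) = 0
s4 = OR(s2, c) = OR(1, 0) = 1
s5 = XOR(s3, s4) = XOR(0, 1) = 1
So s5 = 1.

d=0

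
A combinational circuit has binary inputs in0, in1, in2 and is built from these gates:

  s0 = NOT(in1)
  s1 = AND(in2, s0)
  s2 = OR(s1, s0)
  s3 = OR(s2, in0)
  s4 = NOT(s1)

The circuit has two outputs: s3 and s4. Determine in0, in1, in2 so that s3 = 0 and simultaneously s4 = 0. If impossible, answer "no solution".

no solution exists

Across all 8 input combinations, none give both s3 = 0 and s4 = 0.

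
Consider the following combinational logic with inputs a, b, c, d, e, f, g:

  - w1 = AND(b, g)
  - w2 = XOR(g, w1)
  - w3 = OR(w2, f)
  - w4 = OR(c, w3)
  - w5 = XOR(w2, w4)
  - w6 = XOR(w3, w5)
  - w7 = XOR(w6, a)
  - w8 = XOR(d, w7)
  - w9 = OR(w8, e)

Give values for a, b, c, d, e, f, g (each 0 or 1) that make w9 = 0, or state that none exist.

a=1 b=0 c=1 d=0 e=0 f=1 g=1

w9 = OR(w8, e) must be 0, so both w8 = 0 and e = 0.
Check with a=1 b=0 c=1 d=0 e=0 f=1 g=1:
w1 = AND(b, g) = AND(0, 1) = 0
w2 = XOR(g, w1) = XOR(1, 0) = 1
w3 = OR(w2, f) = OR(1, 1) = 1
w4 = OR(c, w3) = OR(1, 1) = 1
w5 = XOR(w2, w4) = XOR(1, 1) = 0
w6 = XOR(w3, w5) = XOR(1, 0) = 1
w7 = XOR(w6, a) = XOR(1, 1) = 0
w8 = XOR(d, w7) = XOR(0, 0) = 0
w9 = OR(w8, e) = OR(0, 0) = 0
So w9 = 0 as required.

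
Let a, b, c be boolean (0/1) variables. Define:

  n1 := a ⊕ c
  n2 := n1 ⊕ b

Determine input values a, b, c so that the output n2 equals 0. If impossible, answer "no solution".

a=0 b=1 c=1

Check with a=0 b=1 c=1:
n1 = a ⊕ c = 0 ⊕ 1 = 1
n2 = n1 ⊕ b = 1 ⊕ 1 = 0
So n2 = 0 as required.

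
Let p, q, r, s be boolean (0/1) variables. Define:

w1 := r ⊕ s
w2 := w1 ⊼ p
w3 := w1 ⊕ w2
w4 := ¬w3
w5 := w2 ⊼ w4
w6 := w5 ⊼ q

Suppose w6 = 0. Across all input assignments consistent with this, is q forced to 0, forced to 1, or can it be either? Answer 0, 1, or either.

1

w6 = w5 ⊼ q must be 0, so both w5 = 1 and q = 1.
w5 = w2 ⊼ w4 must be 1, so at least one of w2, w4 is 0.
Every assignment with w6 = 0 has q = 1; there are 6 such assignment(s).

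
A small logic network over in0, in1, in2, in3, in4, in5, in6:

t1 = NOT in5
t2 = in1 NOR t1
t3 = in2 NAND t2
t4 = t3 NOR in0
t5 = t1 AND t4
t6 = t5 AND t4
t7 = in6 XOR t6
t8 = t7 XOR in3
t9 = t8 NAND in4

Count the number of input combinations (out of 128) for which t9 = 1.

96

t9 = t8 NAND in4 must be 1, so at least one of t8, in4 is 0.
Enumerating the 128 input combinations, 96 give t9 = 1 and 32 give t9 = 0.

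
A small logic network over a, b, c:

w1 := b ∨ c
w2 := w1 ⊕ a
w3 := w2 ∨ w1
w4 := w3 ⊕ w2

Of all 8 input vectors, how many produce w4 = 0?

5

w4 = w3 ⊕ w2 must be 0, so w3 and w2 are equal.
Enumerating the 8 input combinations, 5 give w4 = 0 and 3 give w4 = 1.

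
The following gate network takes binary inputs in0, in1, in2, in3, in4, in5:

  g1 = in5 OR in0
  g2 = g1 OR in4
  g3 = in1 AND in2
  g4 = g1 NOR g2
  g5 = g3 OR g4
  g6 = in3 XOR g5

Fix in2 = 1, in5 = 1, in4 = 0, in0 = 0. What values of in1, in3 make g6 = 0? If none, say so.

in1=0 in3=0

g6 = in3 XOR g5 must be 0, so in3 and g5 are equal.
Check with in2 = 1, in5 = 1, in4 = 0, in0 = 0 and in1=0, in3=0:
g1 = in5 OR in0 = 1 OR 0 = 1
g2 = g1 OR in4 = 1 OR 0 = 1
g3 = in1 AND in2 = 0 AND 1 = 0
g4 = g1 NOR g2 = 1 NOR 1 = 0
g5 = g3 OR g4 = 0 OR 0 = 0
g6 = in3 XOR g5 = 0 XOR 0 = 0
So g6 = 0.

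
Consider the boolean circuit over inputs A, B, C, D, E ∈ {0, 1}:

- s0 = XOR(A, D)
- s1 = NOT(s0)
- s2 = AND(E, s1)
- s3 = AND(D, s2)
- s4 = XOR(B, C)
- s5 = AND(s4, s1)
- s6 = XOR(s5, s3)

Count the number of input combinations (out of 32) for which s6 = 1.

s6 = XOR(s5, s3) must be 1, so s5 and s3 differ.
Enumerating the 32 input combinations, 8 give s6 = 1 and 24 give s6 = 0.

8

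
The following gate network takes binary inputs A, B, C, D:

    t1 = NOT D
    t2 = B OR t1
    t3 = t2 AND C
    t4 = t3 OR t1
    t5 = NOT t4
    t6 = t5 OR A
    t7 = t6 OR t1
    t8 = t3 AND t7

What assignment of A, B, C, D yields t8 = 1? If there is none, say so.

t8 = t3 AND t7 must be 1, so both t3 = 1 and t7 = 1.
Check with A=1 B=0 C=1 D=0:
t1 = NOT D = NOT 0 = 1
t2 = B OR t1 = 0 OR 1 = 1
t3 = t2 AND C = 1 AND 1 = 1
t4 = t3 OR t1 = 1 OR 1 = 1
t5 = NOT t4 = NOT 1 = 0
t6 = t5 OR A = 0 OR 1 = 1
t7 = t6 OR t1 = 1 OR 1 = 1
t8 = t3 AND t7 = 1 AND 1 = 1
So t8 = 1 as required.

A=1 B=0 C=1 D=0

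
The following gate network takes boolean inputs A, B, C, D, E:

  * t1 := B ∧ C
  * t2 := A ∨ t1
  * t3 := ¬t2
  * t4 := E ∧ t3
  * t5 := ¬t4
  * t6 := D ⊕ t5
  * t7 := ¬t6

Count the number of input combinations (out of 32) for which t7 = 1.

t7 = ¬t6 must be 1, so t6 = 0.
t6 = D ⊕ t5 must be 0, so D and t5 are equal.
Enumerating the 32 input combinations, 16 give t7 = 1 and 16 give t7 = 0.

16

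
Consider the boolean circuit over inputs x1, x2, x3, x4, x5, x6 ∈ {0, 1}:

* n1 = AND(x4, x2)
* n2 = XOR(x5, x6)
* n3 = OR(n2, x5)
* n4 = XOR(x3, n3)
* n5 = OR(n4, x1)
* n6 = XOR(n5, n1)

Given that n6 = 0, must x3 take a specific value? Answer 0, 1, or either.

either

Both values of x3 occur among assignments with n6 = 0:
  x3=0: x1=0, x2=0, x3=0, x4=0, x5=0, x6=0
  x3=1: x1=0, x2=0, x3=1, x4=0, x5=0, x6=1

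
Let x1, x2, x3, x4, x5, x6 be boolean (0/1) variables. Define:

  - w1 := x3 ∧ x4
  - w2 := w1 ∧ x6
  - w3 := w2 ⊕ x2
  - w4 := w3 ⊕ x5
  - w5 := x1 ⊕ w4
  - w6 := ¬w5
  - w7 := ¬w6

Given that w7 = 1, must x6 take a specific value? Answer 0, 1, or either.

Both values of x6 occur among assignments with w7 = 1:
  x6=0: x1=0, x2=0, x3=0, x4=0, x5=1, x6=0
  x6=1: x1=0, x2=0, x3=0, x4=0, x5=1, x6=1

either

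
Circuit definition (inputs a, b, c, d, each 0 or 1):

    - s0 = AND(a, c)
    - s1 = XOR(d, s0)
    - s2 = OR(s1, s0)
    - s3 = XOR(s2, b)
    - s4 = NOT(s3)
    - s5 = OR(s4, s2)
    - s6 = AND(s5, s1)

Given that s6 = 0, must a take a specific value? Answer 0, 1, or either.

Both values of a occur among assignments with s6 = 0:
  a=0: a=0, b=0, c=0, d=0
  a=1: a=1, b=0, c=0, d=0

either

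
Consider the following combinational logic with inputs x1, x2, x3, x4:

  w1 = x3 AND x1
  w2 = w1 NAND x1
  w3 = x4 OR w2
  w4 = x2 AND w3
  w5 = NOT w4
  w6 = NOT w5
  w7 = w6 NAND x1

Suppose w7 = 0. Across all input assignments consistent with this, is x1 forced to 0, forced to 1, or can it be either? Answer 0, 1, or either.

w7 = w6 NAND x1 must be 0, so both w6 = 1 and x1 = 1.
Every assignment with w7 = 0 has x1 = 1; there are 3 such assignment(s).
  x1=1, x2=1, x3=0, x4=0
  x1=1, x2=1, x3=0, x4=1
  x1=1, x2=1, x3=1, x4=1

1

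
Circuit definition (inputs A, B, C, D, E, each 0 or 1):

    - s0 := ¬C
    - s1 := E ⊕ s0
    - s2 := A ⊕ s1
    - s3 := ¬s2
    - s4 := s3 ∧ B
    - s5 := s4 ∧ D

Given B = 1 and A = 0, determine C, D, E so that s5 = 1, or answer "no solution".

C=1, D=1, E=0

Check with B = 1 and A = 0 and C=1, D=1, E=0:
s0 = ¬C = ¬1 = 0
s1 = E ⊕ s0 = 0 ⊕ 0 = 0
s2 = A ⊕ s1 = 0 ⊕ 0 = 0
s3 = ¬s2 = ¬0 = 1
s4 = s3 ∧ B = 1 ∧ 1 = 1
s5 = s4 ∧ D = 1 ∧ 1 = 1
So s5 = 1.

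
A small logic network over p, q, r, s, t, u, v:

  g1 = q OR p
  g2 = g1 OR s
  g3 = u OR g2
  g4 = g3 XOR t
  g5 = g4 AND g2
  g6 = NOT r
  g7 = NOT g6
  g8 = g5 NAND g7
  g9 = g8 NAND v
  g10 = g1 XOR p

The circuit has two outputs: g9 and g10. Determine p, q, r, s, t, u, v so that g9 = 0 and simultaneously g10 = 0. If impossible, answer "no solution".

p=0 q=0 r=1 s=1 t=1 u=1 v=1

Check with p=0 q=0 r=1 s=1 t=1 u=1 v=1:
g1 = q OR p = 0 OR 0 = 0
g2 = g1 OR s = 0 OR 1 = 1
g3 = u OR g2 = 1 OR 1 = 1
g4 = g3 XOR t = 1 XOR 1 = 0
g5 = g4 AND g2 = 0 AND 1 = 0
g6 = NOT r = NOT 1 = 0
g7 = NOT g6 = NOT 0 = 1
g8 = g5 NAND g7 = 0 NAND 1 = 1
g9 = g8 NAND v = 1 NAND 1 = 0
g10 = g1 XOR p = 0 XOR 0 = 0
So g9 = 0 and g10 = 0.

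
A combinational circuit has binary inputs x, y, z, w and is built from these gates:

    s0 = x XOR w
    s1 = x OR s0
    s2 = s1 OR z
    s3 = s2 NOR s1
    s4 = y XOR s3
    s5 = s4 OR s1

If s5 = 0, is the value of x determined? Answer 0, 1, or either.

s5 = s4 OR s1 must be 0, so both s4 = 0 and s1 = 0.
Every assignment with s5 = 0 has x = 0; there are 2 such assignment(s).
  x=0, y=0, z=1, w=0
  x=0, y=1, z=0, w=0

0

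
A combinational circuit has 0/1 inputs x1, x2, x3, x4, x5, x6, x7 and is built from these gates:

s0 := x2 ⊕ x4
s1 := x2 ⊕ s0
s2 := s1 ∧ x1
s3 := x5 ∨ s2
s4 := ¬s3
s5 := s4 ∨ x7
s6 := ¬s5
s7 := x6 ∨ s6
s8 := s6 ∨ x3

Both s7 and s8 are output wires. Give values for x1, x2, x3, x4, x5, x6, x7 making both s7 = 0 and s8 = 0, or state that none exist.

x1=1, x2=0, x3=0, x4=0, x5=0, x6=0, x7=1

Check with x1=1, x2=0, x3=0, x4=0, x5=0, x6=0, x7=1:
s0 = x2 ⊕ x4 = 0 ⊕ 0 = 0
s1 = x2 ⊕ s0 = 0 ⊕ 0 = 0
s2 = s1 ∧ x1 = 0 ∧ 1 = 0
s3 = x5 ∨ s2 = 0 ∨ 0 = 0
s4 = ¬s3 = ¬0 = 1
s5 = s4 ∨ x7 = 1 ∨ 1 = 1
s6 = ¬s5 = ¬1 = 0
s7 = x6 ∨ s6 = 0 ∨ 0 = 0
s8 = s6 ∨ x3 = 0 ∨ 0 = 0
So s7 = 0 and s8 = 0.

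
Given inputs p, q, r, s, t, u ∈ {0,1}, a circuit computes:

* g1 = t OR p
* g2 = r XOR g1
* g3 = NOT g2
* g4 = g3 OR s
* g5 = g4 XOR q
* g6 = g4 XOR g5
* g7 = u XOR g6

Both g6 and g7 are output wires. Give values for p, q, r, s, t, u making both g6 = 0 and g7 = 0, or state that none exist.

Check with p=1, q=0, r=0, s=0, t=1, u=0:
g1 = t OR p = 1 OR 1 = 1
g2 = r XOR g1 = 0 XOR 1 = 1
g3 = NOT g2 = NOT 1 = 0
g4 = g3 OR s = 0 OR 0 = 0
g5 = g4 XOR q = 0 XOR 0 = 0
g6 = g4 XOR g5 = 0 XOR 0 = 0
g7 = u XOR g6 = 0 XOR 0 = 0
So g6 = 0 and g7 = 0.

p=1, q=0, r=0, s=0, t=1, u=0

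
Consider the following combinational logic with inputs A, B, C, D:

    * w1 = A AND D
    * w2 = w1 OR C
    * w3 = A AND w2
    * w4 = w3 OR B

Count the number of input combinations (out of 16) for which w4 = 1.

w4 = w3 OR B must be 1, so at least one of w3, B is 1.
Enumerating the 16 input combinations, 11 give w4 = 1 and 5 give w4 = 0.

11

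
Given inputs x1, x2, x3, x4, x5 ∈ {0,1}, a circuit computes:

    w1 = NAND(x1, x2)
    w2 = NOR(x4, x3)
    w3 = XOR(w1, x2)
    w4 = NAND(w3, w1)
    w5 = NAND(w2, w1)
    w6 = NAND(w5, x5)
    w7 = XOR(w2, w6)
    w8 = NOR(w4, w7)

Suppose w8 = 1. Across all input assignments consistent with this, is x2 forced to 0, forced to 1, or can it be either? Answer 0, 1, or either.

0

w8 = NOR(w4, w7) must be 1, so both w4 = 0 and w7 = 0.
w4 = NAND(w3, w1) must be 0, so both w3 = 1 and w1 = 1.
Every assignment with w8 = 1 has x2 = 0; there are 10 such assignment(s).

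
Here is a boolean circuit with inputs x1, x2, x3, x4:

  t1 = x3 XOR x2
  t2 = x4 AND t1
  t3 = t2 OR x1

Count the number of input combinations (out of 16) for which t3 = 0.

6

t3 = t2 OR x1 must be 0, so both t2 = 0 and x1 = 0.
t2 = x4 AND t1 must be 0, so at least one of x4, t1 is 0.
Satisfying assignments:
  x1=0, x2=0, x3=0, x4=0
  x1=0, x2=0, x3=0, x4=1
  x1=0, x2=0, x3=1, x4=0
  x1=0, x2=1, x3=0, x4=0
  x1=0, x2=1, x3=1, x4=0
  x1=0, x2=1, x3=1, x4=1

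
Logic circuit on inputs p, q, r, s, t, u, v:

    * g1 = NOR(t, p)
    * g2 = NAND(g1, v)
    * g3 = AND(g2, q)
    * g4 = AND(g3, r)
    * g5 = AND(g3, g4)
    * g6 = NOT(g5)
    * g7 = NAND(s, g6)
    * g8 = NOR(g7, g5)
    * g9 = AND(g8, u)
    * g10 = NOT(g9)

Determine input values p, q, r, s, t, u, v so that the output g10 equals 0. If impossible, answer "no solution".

p=1, q=1, r=0, s=1, t=1, u=1, v=1

Check with p=1, q=1, r=0, s=1, t=1, u=1, v=1:
g1 = NOR(t, p) = NOR(1, 1) = 0
g2 = NAND(g1, v) = NAND(0, 1) = 1
g3 = AND(g2, q) = AND(1, 1) = 1
g4 = AND(g3, r) = AND(1, 0) = 0
g5 = AND(g3, g4) = AND(1, 0) = 0
g6 = NOT(g5) = NOT 0 = 1
g7 = NAND(s, g6) = NAND(1, 1) = 0
g8 = NOR(g7, g5) = NOR(0, 0) = 1
g9 = AND(g8, u) = AND(1, 1) = 1
g10 = NOT(g9) = NOT 1 = 0
So g10 = 0 as required.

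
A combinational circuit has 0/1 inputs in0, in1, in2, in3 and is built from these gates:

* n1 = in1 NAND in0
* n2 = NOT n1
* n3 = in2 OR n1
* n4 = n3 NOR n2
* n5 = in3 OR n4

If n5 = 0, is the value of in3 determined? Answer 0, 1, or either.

0

n5 = in3 OR n4 must be 0, so both in3 = 0 and n4 = 0.
Every assignment with n5 = 0 has in3 = 0; there are 8 such assignment(s).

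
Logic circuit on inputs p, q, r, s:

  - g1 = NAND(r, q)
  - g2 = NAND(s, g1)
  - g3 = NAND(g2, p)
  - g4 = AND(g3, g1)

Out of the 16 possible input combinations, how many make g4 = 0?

7

g4 = AND(g3, g1) must be 0, so at least one of g3, g1 is 0.
Enumerating the 16 input combinations, 7 give g4 = 0 and 9 give g4 = 1.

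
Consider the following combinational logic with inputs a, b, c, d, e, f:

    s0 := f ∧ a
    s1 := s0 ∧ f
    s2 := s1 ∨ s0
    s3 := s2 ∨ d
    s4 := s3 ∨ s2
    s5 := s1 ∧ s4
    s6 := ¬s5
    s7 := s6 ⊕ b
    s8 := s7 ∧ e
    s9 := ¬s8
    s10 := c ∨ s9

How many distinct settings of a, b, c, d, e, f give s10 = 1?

56

s10 = c ∨ s9 must be 1, so at least one of c, s9 is 1.
Enumerating the 64 input combinations, 56 give s10 = 1 and 8 give s10 = 0.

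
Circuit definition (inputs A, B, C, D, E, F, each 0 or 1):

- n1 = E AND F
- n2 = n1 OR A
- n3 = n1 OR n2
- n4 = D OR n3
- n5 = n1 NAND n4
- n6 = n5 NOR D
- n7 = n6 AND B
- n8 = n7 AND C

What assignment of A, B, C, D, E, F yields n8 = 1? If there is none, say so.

Check with A=0, B=1, C=1, D=0, E=1, F=1:
n1 = E AND F = 1 AND 1 = 1
n2 = n1 OR A = 1 OR 0 = 1
n3 = n1 OR n2 = 1 OR 1 = 1
n4 = D OR n3 = 0 OR 1 = 1
n5 = n1 NAND n4 = 1 NAND 1 = 0
n6 = n5 NOR D = 0 NOR 0 = 1
n7 = n6 AND B = 1 AND 1 = 1
n8 = n7 AND C = 1 AND 1 = 1
So n8 = 1 as required.

A=0, B=1, C=1, D=0, E=1, F=1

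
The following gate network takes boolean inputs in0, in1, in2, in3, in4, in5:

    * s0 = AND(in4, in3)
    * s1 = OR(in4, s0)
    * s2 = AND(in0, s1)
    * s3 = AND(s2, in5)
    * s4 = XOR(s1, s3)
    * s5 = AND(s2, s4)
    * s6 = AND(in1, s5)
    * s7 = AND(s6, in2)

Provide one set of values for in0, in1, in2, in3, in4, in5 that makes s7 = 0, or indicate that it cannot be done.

in0=0, in1=1, in2=0, in3=1, in4=0, in5=1

Check with in0=0, in1=1, in2=0, in3=1, in4=0, in5=1:
s0 = AND(in4, in3) = AND(0, 1) = 0
s1 = OR(in4, s0) = OR(0, 0) = 0
s2 = AND(in0, s1) = AND(0, 0) = 0
s3 = AND(s2, in5) = AND(0, 1) = 0
s4 = XOR(s1, s3) = XOR(0, 0) = 0
s5 = AND(s2, s4) = AND(0, 0) = 0
s6 = AND(in1, s5) = AND(1, 0) = 0
s7 = AND(s6, in2) = AND(0, 0) = 0
So s7 = 0 as required.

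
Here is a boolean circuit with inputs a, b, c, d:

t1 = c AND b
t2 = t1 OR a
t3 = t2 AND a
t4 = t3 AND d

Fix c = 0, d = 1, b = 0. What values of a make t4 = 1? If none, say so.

a=1

t4 = t3 AND d must be 1, so both t3 = 1 and d = 1.
t3 = t2 AND a must be 1, so both t2 = 1 and a = 1.
Check with c = 0, d = 1, b = 0 and a=1:
t1 = c AND b = 0 AND 0 = 0
t2 = t1 OR a = 0 OR 1 = 1
t3 = t2 AND a = 1 AND 1 = 1
t4 = t3 AND d = 1 AND 1 = 1
So t4 = 1.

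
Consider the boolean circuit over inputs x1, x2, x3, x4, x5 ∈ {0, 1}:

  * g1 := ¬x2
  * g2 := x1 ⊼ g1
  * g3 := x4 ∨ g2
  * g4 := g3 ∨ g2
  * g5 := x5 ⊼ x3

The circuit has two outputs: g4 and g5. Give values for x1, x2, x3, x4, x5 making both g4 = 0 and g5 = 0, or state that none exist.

Check with x1=1, x2=0, x3=1, x4=0, x5=1:
g1 = ¬x2 = ¬0 = 1
g2 = x1 ⊼ g1 = 1 ⊼ 1 = 0
g3 = x4 ∨ g2 = 0 ∨ 0 = 0
g4 = g3 ∨ g2 = 0 ∨ 0 = 0
g5 = x5 ⊼ x3 = 1 ⊼ 1 = 0
So g4 = 0 and g5 = 0.

x1=1, x2=0, x3=1, x4=0, x5=1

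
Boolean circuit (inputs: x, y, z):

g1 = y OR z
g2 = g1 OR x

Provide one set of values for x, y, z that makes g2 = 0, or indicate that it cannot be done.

g2 = g1 OR x must be 0, so both g1 = 0 and x = 0.
g1 = y OR z must be 0, so both y = 0 and z = 0.
Check with x=0, y=0, z=0:
g1 = y OR z = 0 OR 0 = 0
g2 = g1 OR x = 0 OR 0 = 0
So g2 = 0 as required.

x=0, y=0, z=0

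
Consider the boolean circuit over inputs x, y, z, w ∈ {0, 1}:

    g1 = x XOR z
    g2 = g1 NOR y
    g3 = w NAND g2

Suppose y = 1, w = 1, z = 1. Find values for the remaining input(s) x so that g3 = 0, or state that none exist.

With y = 1, w = 1, z = 1 fixed, none of the 2 settings of x give g3 = 0.
For example, with x=1:
g1 = x XOR z = 1 XOR 1 = 0
g2 = g1 NOR y = 0 NOR 1 = 0
g3 = w NAND g2 = 1 NAND 0 = 1
giving g3 = 1 ≠ 0.

no solution exists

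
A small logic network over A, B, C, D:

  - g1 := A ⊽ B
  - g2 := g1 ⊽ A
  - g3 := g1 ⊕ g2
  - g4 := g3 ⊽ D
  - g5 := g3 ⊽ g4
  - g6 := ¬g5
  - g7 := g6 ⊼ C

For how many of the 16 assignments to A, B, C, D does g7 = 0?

g7 = g6 ⊼ C must be 0, so both g6 = 1 and C = 1.
g6 = ¬g5 must be 1, so g5 = 0.
g5 = g3 ⊽ g4 must be 0, so at least one of g3, g4 is 1.
Satisfying assignments:
  A=0, B=0, C=1, D=0
  A=0, B=0, C=1, D=1
  A=0, B=1, C=1, D=0
  A=0, B=1, C=1, D=1
  A=1, B=0, C=1, D=0
  A=1, B=1, C=1, D=0

6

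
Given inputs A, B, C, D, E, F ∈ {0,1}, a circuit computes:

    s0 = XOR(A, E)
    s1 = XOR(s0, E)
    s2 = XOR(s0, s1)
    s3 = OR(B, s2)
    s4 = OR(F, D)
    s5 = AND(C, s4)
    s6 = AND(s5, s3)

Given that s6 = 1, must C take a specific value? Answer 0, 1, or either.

s6 = AND(s5, s3) must be 1, so both s5 = 1 and s3 = 1.
s5 = AND(C, s4) must be 1, so both C = 1 and s4 = 1.
Every assignment with s6 = 1 has C = 1; there are 18 such assignment(s).

1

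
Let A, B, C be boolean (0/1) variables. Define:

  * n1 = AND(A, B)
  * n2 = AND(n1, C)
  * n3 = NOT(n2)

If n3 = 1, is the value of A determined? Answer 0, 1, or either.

either

Both values of A occur among assignments with n3 = 1:
  A=0: A=0, B=0, C=0
  A=1: A=1, B=0, C=0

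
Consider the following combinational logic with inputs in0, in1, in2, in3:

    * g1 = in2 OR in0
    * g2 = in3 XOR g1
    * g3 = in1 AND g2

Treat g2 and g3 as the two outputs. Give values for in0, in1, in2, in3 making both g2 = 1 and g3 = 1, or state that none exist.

in0=1, in1=1, in2=0, in3=0

Check with in0=1, in1=1, in2=0, in3=0:
g1 = in2 OR in0 = 0 OR 1 = 1
g2 = in3 XOR g1 = 0 XOR 1 = 1
g3 = in1 AND g2 = 1 AND 1 = 1
So g2 = 1 and g3 = 1.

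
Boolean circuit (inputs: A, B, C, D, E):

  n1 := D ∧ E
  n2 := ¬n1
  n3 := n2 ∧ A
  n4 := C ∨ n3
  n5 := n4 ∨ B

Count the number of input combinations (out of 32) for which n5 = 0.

n5 = n4 ∨ B must be 0, so both n4 = 0 and B = 0.
Satisfying assignments:
  A=0, B=0, C=0, D=0, E=0
  A=0, B=0, C=0, D=0, E=1
  A=0, B=0, C=0, D=1, E=0
  A=0, B=0, C=0, D=1, E=1
  A=1, B=0, C=0, D=1, E=1

5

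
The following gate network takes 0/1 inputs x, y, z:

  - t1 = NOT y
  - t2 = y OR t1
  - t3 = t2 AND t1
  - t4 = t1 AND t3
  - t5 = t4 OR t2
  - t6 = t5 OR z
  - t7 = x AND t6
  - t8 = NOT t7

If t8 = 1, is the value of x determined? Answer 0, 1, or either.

t8 = NOT t7 must be 1, so t7 = 0.
Every assignment with t8 = 1 has x = 0; there are 4 such assignment(s).
  x=0, y=0, z=0
  x=0, y=0, z=1
  x=0, y=1, z=0
  x=0, y=1, z=1

0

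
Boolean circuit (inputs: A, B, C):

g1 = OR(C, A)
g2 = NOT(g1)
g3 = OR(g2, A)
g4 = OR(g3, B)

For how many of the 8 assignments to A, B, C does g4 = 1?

7

g4 = OR(g3, B) must be 1, so at least one of g3, B is 1.
Enumerating the 8 input combinations, 7 give g4 = 1 and 1 give g4 = 0.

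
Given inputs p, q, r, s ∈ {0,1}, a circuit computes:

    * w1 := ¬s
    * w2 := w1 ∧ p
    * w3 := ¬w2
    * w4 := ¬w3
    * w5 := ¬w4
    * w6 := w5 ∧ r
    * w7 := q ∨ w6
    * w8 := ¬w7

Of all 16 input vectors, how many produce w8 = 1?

w8 = ¬w7 must be 1, so w7 = 0.
w7 = q ∨ w6 must be 0, so both q = 0 and w6 = 0.
w6 = w5 ∧ r must be 0, so at least one of w5, r is 0.
Satisfying assignments:
  p=0, q=0, r=0, s=0
  p=0, q=0, r=0, s=1
  p=1, q=0, r=0, s=0
  p=1, q=0, r=0, s=1
  p=1, q=0, r=1, s=0

5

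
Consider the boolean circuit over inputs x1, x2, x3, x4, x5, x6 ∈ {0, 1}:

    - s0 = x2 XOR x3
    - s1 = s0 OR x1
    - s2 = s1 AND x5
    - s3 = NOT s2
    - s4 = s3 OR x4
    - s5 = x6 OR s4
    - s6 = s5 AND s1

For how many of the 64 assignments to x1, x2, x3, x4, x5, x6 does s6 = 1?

42

s6 = s5 AND s1 must be 1, so both s5 = 1 and s1 = 1.
Enumerating the 64 input combinations, 42 give s6 = 1 and 22 give s6 = 0.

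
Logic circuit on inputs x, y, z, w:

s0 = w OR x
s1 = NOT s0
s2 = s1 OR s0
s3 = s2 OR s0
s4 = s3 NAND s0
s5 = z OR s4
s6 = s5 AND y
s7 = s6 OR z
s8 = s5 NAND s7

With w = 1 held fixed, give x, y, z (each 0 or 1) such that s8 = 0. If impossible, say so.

x=0, y=0, z=1

Check with w = 1 and x=0, y=0, z=1:
s0 = w OR x = 1 OR 0 = 1
s1 = NOT s0 = NOT 1 = 0
s2 = s1 OR s0 = 0 OR 1 = 1
s3 = s2 OR s0 = 1 OR 1 = 1
s4 = s3 NAND s0 = 1 NAND 1 = 0
s5 = z OR s4 = 1 OR 0 = 1
s6 = s5 AND y = 1 AND 0 = 0
s7 = s6 OR z = 0 OR 1 = 1
s8 = s5 NAND s7 = 1 NAND 1 = 0
So s8 = 0.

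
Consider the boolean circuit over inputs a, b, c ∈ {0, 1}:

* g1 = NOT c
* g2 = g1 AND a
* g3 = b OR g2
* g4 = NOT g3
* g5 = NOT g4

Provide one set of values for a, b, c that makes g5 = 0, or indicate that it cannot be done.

g5 = NOT g4 must be 0, so g4 = 1.
g4 = NOT g3 must be 1, so g3 = 0.
Check with a=1, b=0, c=1:
g1 = NOT c = NOT 1 = 0
g2 = g1 AND a = 0 AND 1 = 0
g3 = b OR g2 = 0 OR 0 = 0
g4 = NOT g3 = NOT 0 = 1
g5 = NOT g4 = NOT 1 = 0
So g5 = 0 as required.

a=1, b=0, c=1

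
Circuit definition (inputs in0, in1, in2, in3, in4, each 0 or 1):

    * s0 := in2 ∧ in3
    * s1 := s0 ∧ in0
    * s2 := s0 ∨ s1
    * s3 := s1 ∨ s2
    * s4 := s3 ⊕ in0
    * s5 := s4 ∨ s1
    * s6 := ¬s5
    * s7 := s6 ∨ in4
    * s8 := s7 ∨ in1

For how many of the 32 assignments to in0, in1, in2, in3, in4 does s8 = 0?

s8 = s7 ∨ in1 must be 0, so both s7 = 0 and in1 = 0.
s7 = s6 ∨ in4 must be 0, so both s6 = 0 and in4 = 0.
Satisfying assignments:
  in0=0, in1=0, in2=1, in3=1, in4=0
  in0=1, in1=0, in2=0, in3=0, in4=0
  in0=1, in1=0, in2=0, in3=1, in4=0
  in0=1, in1=0, in2=1, in3=0, in4=0
  in0=1, in1=0, in2=1, in3=1, in4=0

5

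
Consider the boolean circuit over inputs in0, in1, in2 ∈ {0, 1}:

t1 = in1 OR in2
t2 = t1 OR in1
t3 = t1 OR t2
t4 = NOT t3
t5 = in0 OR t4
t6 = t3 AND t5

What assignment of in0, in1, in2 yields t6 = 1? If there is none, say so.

in0=1, in1=1, in2=0

t6 = t3 AND t5 must be 1, so both t3 = 1 and t5 = 1.
t3 = t1 OR t2 must be 1, so at least one of t1, t2 is 1.
t5 = in0 OR t4 must be 1, so at least one of in0, t4 is 1.
Check with in0=1, in1=1, in2=0:
t1 = in1 OR in2 = 1 OR 0 = 1
t2 = t1 OR in1 = 1 OR 1 = 1
t3 = t1 OR t2 = 1 OR 1 = 1
t4 = NOT t3 = NOT 1 = 0
t5 = in0 OR t4 = 1 OR 0 = 1
t6 = t3 AND t5 = 1 AND 1 = 1
So t6 = 1 as required.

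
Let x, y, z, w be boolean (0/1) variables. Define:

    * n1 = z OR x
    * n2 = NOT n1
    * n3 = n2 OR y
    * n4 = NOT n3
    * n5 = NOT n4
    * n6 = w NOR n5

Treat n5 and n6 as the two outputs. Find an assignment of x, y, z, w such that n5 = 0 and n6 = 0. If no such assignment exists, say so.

Check with x=1, y=0, z=0, w=1:
n1 = z OR x = 0 OR 1 = 1
n2 = NOT n1 = NOT 1 = 0
n3 = n2 OR y = 0 OR 0 = 0
n4 = NOT n3 = NOT 0 = 1
n5 = NOT n4 = NOT 1 = 0
n6 = w NOR n5 = 1 NOR 0 = 0
So n5 = 0 and n6 = 0.

x=1, y=0, z=0, w=1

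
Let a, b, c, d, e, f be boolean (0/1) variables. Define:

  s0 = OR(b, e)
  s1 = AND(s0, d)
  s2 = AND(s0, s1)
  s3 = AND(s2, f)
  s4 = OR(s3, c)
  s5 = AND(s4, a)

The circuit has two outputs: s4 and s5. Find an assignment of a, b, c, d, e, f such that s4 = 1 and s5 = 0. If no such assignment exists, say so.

Check with a=0, b=1, c=1, d=0, e=0, f=0:
s0 = OR(b, e) = OR(1, 0) = 1
s1 = AND(s0, d) = AND(1, 0) = 0
s2 = AND(s0, s1) = AND(1, 0) = 0
s3 = AND(s2, f) = AND(0, 0) = 0
s4 = OR(s3, c) = OR(0, 1) = 1
s5 = AND(s4, a) = AND(1, 0) = 0
So s4 = 1 and s5 = 0.

a=0, b=1, c=1, d=0, e=0, f=0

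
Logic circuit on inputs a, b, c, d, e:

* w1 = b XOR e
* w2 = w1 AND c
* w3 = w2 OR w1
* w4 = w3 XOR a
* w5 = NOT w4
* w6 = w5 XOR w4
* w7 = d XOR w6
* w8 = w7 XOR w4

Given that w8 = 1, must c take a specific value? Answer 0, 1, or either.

Both values of c occur among assignments with w8 = 1:
  c=0: a=0, b=0, c=0, d=0, e=0
  c=1: a=0, b=0, c=1, d=0, e=0

either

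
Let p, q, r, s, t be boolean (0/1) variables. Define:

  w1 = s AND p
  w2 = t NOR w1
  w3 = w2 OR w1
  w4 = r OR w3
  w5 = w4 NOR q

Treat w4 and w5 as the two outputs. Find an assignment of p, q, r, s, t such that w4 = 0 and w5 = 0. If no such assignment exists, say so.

Check with p=0, q=1, r=0, s=1, t=1:
w1 = s AND p = 1 AND 0 = 0
w2 = t NOR w1 = 1 NOR 0 = 0
w3 = w2 OR w1 = 0 OR 0 = 0
w4 = r OR w3 = 0 OR 0 = 0
w5 = w4 NOR q = 0 NOR 1 = 0
So w4 = 0 and w5 = 0.

p=0, q=1, r=0, s=1, t=1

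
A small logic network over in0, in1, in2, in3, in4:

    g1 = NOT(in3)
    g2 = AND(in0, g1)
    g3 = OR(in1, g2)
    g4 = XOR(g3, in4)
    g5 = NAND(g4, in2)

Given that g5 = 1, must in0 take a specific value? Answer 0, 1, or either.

either

Both values of in0 occur among assignments with g5 = 1:
  in0=0: in0=0, in1=0, in2=0, in3=0, in4=0
  in0=1: in0=1, in1=0, in2=0, in3=0, in4=0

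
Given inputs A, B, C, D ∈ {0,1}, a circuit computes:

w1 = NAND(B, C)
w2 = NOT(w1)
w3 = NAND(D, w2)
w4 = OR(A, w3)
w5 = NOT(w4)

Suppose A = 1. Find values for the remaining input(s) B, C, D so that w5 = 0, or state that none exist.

Check with A = 1 and B=1, C=0, D=0:
w1 = NAND(B, C) = NAND(1, 0) = 1
w2 = NOT(w1) = NOT 1 = 0
w3 = NAND(D, w2) = NAND(0, 0) = 1
w4 = OR(A, w3) = OR(1, 1) = 1
w5 = NOT(w4) = NOT 1 = 0
So w5 = 0.

B=1, C=0, D=0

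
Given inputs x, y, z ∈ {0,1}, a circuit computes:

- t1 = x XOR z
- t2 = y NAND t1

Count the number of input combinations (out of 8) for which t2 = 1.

6

t2 = y NAND t1 must be 1, so at least one of y, t1 is 0.
Satisfying assignments:
  x=0, y=0, z=0
  x=0, y=0, z=1
  x=0, y=1, z=0
  x=1, y=0, z=0
  x=1, y=0, z=1
  x=1, y=1, z=1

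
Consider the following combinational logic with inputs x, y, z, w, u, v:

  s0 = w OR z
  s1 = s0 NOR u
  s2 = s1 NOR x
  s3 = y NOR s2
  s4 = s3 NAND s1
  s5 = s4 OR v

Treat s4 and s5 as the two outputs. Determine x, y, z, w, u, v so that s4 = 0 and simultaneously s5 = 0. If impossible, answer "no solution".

Check with x=0, y=0, z=0, w=0, u=0, v=0:
s0 = w OR z = 0 OR 0 = 0
s1 = s0 NOR u = 0 NOR 0 = 1
s2 = s1 NOR x = 1 NOR 0 = 0
s3 = y NOR s2 = 0 NOR 0 = 1
s4 = s3 NAND s1 = 1 NAND 1 = 0
s5 = s4 OR v = 0 OR 0 = 0
So s4 = 0 and s5 = 0.

x=0, y=0, z=0, w=0, u=0, v=0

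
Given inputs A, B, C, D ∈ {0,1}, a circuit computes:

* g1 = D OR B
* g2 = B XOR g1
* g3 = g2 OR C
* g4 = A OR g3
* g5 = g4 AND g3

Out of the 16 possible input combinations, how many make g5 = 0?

6

g5 = g4 AND g3 must be 0, so at least one of g4, g3 is 0.
Satisfying assignments:
  A=0, B=0, C=0, D=0
  A=0, B=1, C=0, D=0
  A=0, B=1, C=0, D=1
  A=1, B=0, C=0, D=0
  A=1, B=1, C=0, D=0
  A=1, B=1, C=0, D=1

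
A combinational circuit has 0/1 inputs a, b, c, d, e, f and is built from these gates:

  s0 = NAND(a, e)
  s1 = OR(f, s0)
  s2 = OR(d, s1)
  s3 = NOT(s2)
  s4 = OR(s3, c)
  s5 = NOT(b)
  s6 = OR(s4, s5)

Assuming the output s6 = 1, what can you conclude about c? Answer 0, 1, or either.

Both values of c occur among assignments with s6 = 1:
  c=0: a=0, b=0, c=0, d=0, e=0, f=0
  c=1: a=0, b=0, c=1, d=0, e=0, f=0

either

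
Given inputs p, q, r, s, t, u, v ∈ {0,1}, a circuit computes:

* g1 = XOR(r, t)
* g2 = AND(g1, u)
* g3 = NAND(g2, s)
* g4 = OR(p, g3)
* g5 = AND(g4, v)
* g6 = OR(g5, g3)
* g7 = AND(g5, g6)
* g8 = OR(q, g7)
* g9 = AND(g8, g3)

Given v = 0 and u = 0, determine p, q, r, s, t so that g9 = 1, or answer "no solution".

p=0 q=1 r=0 s=0 t=1

g9 = AND(g8, g3) must be 1, so both g8 = 1 and g3 = 1.
Check with v = 0 and u = 0 and p=0, q=1, r=0, s=0, t=1:
g1 = XOR(r, t) = XOR(0, 1) = 1
g2 = AND(g1, u) = AND(1, 0) = 0
g3 = NAND(g2, s) = NAND(0, 0) = 1
g4 = OR(p, g3) = OR(0, 1) = 1
g5 = AND(g4, v) = AND(1, 0) = 0
g6 = OR(g5, g3) = OR(0, 1) = 1
g7 = AND(g5, g6) = AND(0, 1) = 0
g8 = OR(q, g7) = OR(1, 0) = 1
g9 = AND(g8, g3) = AND(1, 1) = 1
So g9 = 1.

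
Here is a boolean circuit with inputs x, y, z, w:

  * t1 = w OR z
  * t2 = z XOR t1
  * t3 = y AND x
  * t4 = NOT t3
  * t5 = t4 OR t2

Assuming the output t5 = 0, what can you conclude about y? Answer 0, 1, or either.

1

t5 = t4 OR t2 must be 0, so both t4 = 0 and t2 = 0.
t4 = NOT t3 must be 0, so t3 = 1.
t2 = z XOR t1 must be 0, so z and t1 are equal.
Every assignment with t5 = 0 has y = 1; there are 3 such assignment(s).
  x=1, y=1, z=0, w=0
  x=1, y=1, z=1, w=0
  x=1, y=1, z=1, w=1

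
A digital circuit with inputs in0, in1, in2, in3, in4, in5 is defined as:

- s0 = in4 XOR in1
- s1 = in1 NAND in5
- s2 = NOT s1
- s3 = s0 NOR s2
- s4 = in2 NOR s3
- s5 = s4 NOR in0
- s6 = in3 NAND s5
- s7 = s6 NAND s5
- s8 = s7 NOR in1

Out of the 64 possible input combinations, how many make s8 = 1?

6

s8 = s7 NOR in1 must be 1, so both s7 = 0 and in1 = 0.
s7 = s6 NAND s5 must be 0, so both s6 = 1 and s5 = 1.
s6 = in3 NAND s5 must be 1, so at least one of in3, s5 is 0.
Satisfying assignments:
  in0=0, in1=0, in2=0, in3=0, in4=0, in5=0
  in0=0, in1=0, in2=0, in3=0, in4=0, in5=1
  in0=0, in1=0, in2=1, in3=0, in4=0, in5=0
  in0=0, in1=0, in2=1, in3=0, in4=0, in5=1
  in0=0, in1=0, in2=1, in3=0, in4=1, in5=0
  in0=0, in1=0, in2=1, in3=0, in4=1, in5=1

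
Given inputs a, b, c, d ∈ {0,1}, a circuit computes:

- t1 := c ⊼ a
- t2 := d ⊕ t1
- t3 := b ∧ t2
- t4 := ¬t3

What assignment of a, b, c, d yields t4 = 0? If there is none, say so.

t4 = ¬t3 must be 0, so t3 = 1.
t3 = b ∧ t2 must be 1, so both b = 1 and t2 = 1.
Check with a=1, b=1, c=0, d=0:
t1 = c ⊼ a = 0 ⊼ 1 = 1
t2 = d ⊕ t1 = 0 ⊕ 1 = 1
t3 = b ∧ t2 = 1 ∧ 1 = 1
t4 = ¬t3 = ¬1 = 0
So t4 = 0 as required.

a=1, b=1, c=0, d=0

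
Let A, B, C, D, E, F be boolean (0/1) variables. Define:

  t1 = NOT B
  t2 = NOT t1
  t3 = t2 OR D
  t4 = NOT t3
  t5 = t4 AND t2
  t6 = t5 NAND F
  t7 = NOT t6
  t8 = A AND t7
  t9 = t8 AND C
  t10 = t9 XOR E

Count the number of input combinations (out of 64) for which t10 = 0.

32

t10 = t9 XOR E must be 0, so t9 and E are equal.
Enumerating the 64 input combinations, 32 give t10 = 0 and 32 give t10 = 1.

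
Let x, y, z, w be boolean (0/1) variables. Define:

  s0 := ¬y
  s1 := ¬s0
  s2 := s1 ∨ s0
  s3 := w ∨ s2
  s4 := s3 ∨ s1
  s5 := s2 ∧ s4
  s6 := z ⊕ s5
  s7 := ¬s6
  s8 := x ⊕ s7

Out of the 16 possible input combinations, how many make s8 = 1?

8

s8 = x ⊕ s7 must be 1, so x and s7 differ.
Enumerating the 16 input combinations, 8 give s8 = 1 and 8 give s8 = 0.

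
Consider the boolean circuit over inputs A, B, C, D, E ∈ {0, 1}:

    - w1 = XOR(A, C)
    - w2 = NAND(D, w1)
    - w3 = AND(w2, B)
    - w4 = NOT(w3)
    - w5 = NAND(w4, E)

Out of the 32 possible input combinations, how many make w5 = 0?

10

w5 = NAND(w4, E) must be 0, so both w4 = 1 and E = 1.
w4 = NOT(w3) must be 1, so w3 = 0.
w3 = AND(w2, B) must be 0, so at least one of w2, B is 0.
Enumerating the 32 input combinations, 10 give w5 = 0 and 22 give w5 = 1.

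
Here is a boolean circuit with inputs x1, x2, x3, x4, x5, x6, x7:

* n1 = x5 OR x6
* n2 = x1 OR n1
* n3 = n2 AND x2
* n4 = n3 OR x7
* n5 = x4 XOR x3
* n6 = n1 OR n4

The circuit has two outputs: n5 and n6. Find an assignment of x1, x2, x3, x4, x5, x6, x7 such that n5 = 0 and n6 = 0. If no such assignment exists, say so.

x1=0, x2=0, x3=0, x4=0, x5=0, x6=0, x7=0

Check with x1=0, x2=0, x3=0, x4=0, x5=0, x6=0, x7=0:
n1 = x5 OR x6 = 0 OR 0 = 0
n2 = x1 OR n1 = 0 OR 0 = 0
n3 = n2 AND x2 = 0 AND 0 = 0
n4 = n3 OR x7 = 0 OR 0 = 0
n5 = x4 XOR x3 = 0 XOR 0 = 0
n6 = n1 OR n4 = 0 OR 0 = 0
So n5 = 0 and n6 = 0.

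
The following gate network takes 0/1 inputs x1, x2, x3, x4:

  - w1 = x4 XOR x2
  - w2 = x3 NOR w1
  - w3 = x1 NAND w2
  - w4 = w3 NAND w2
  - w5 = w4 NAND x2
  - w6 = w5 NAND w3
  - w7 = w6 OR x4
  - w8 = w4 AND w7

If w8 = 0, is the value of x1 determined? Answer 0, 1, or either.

Both values of x1 occur among assignments with w8 = 0:
  x1=0: x1=0, x2=0, x3=0, x4=0
  x1=1: x1=1, x2=0, x3=1, x4=0

either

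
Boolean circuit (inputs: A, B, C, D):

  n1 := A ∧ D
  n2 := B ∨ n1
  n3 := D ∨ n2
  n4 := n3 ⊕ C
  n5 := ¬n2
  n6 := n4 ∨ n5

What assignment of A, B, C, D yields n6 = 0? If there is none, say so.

A=1 B=0 C=1 D=1

n6 = n4 ∨ n5 must be 0, so both n4 = 0 and n5 = 0.
Check with A=1 B=0 C=1 D=1:
n1 = A ∧ D = 1 ∧ 1 = 1
n2 = B ∨ n1 = 0 ∨ 1 = 1
n3 = D ∨ n2 = 1 ∨ 1 = 1
n4 = n3 ⊕ C = 1 ⊕ 1 = 0
n5 = ¬n2 = ¬1 = 0
n6 = n4 ∨ n5 = 0 ∨ 0 = 0
So n6 = 0 as required.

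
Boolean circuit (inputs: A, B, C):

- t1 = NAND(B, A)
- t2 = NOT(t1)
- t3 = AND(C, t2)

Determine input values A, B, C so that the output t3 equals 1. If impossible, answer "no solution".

A=1, B=1, C=1

t3 = AND(C, t2) must be 1, so both C = 1 and t2 = 1.
t2 = NOT(t1) must be 1, so t1 = 0.
Check with A=1, B=1, C=1:
t1 = NAND(B, A) = NAND(1, 1) = 0
t2 = NOT(t1) = NOT 0 = 1
t3 = AND(C, t2) = AND(1, 1) = 1
So t3 = 1 as required.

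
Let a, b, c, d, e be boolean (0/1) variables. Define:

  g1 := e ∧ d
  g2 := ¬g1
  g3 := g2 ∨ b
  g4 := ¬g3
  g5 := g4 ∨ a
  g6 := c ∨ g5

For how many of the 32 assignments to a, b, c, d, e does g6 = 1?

25

g6 = c ∨ g5 must be 1, so at least one of c, g5 is 1.
Enumerating the 32 input combinations, 25 give g6 = 1 and 7 give g6 = 0.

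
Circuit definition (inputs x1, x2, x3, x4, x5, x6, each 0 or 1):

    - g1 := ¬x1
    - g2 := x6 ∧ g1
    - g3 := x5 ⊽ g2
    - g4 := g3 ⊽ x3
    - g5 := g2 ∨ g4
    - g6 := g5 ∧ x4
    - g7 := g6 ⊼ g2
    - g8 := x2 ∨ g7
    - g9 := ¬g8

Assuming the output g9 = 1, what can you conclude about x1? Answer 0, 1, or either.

g9 = ¬g8 must be 1, so g8 = 0.
Every assignment with g9 = 1 has x1 = 0; there are 4 such assignment(s).
  x1=0, x2=0, x3=0, x4=1, x5=0, x6=1
  x1=0, x2=0, x3=0, x4=1, x5=1, x6=1
  x1=0, x2=0, x3=1, x4=1, x5=0, x6=1
  x1=0, x2=0, x3=1, x4=1, x5=1, x6=1

0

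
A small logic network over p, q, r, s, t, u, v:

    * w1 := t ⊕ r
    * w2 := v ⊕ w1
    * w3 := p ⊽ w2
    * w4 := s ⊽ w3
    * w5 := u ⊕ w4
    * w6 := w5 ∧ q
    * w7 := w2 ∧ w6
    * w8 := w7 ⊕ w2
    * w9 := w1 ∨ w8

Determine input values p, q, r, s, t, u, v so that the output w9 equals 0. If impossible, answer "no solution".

p=1, q=0, r=1, s=0, t=1, u=0, v=0

w9 = w1 ∨ w8 must be 0, so both w1 = 0 and w8 = 0.
w1 = t ⊕ r must be 0, so t and r are equal.
w8 = w7 ⊕ w2 must be 0, so w7 and w2 are equal.
Check with p=1, q=0, r=1, s=0, t=1, u=0, v=0:
w1 = t ⊕ r = 1 ⊕ 1 = 0
w2 = v ⊕ w1 = 0 ⊕ 0 = 0
w3 = p ⊽ w2 = 1 ⊽ 0 = 0
w4 = s ⊽ w3 = 0 ⊽ 0 = 1
w5 = u ⊕ w4 = 0 ⊕ 1 = 1
w6 = w5 ∧ q = 1 ∧ 0 = 0
w7 = w2 ∧ w6 = 0 ∧ 0 = 0
w8 = w7 ⊕ w2 = 0 ⊕ 0 = 0
w9 = w1 ∨ w8 = 0 ∨ 0 = 0
So w9 = 0 as required.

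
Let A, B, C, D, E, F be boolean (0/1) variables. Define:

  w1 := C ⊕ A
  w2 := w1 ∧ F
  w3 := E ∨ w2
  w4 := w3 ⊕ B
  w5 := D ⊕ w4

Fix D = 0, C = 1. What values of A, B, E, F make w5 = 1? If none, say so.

A=1 B=0 E=1 F=1

w5 = D ⊕ w4 must be 1, so D and w4 differ.
Check with D = 0, C = 1 and A=1, B=0, E=1, F=1:
w1 = C ⊕ A = 1 ⊕ 1 = 0
w2 = w1 ∧ F = 0 ∧ 1 = 0
w3 = E ∨ w2 = 1 ∨ 0 = 1
w4 = w3 ⊕ B = 1 ⊕ 0 = 1
w5 = D ⊕ w4 = 0 ⊕ 1 = 1
So w5 = 1.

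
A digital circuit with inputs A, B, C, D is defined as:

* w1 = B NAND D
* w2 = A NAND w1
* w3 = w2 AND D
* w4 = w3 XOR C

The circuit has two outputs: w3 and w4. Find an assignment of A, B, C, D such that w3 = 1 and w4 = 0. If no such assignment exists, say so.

Check with A=0, B=1, C=1, D=1:
w1 = B NAND D = 1 NAND 1 = 0
w2 = A NAND w1 = 0 NAND 0 = 1
w3 = w2 AND D = 1 AND 1 = 1
w4 = w3 XOR C = 1 XOR 1 = 0
So w3 = 1 and w4 = 0.

A=0, B=1, C=1, D=1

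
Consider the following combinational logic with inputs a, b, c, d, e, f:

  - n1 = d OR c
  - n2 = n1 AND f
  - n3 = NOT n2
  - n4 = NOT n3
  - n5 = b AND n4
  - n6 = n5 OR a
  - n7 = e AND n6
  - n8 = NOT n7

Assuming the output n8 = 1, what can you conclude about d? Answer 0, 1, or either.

either

Both values of d occur among assignments with n8 = 1:
  d=0: a=0, b=0, c=0, d=0, e=0, f=0
  d=1: a=0, b=0, c=0, d=1, e=0, f=0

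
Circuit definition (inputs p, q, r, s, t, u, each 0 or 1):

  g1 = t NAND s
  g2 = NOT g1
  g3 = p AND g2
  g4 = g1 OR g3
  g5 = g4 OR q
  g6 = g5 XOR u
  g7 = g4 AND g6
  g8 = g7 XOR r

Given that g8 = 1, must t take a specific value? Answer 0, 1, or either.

Both values of t occur among assignments with g8 = 1:
  t=0: p=0, q=0, r=0, s=0, t=0, u=0
  t=1: p=0, q=0, r=0, s=0, t=1, u=0

either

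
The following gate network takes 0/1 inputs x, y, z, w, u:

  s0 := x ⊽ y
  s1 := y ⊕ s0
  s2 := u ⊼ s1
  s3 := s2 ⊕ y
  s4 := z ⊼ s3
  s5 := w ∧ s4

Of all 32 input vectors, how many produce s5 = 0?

21

s5 = w ∧ s4 must be 0, so at least one of w, s4 is 0.
Enumerating the 32 input combinations, 21 give s5 = 0 and 11 give s5 = 1.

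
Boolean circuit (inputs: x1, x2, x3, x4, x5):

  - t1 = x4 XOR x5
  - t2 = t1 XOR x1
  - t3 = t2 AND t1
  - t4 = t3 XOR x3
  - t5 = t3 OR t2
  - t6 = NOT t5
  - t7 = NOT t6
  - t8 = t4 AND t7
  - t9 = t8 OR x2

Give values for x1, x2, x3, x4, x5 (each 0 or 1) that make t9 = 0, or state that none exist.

t9 = t8 OR x2 must be 0, so both t8 = 0 and x2 = 0.
t8 = t4 AND t7 must be 0, so at least one of t4, t7 is 0.
Check with x1=1 x2=0 x3=0 x4=0 x5=0:
t1 = x4 XOR x5 = 0 XOR 0 = 0
t2 = t1 XOR x1 = 0 XOR 1 = 1
t3 = t2 AND t1 = 1 AND 0 = 0
t4 = t3 XOR x3 = 0 XOR 0 = 0
t5 = t3 OR t2 = 0 OR 1 = 1
t6 = NOT t5 = NOT 1 = 0
t7 = NOT t6 = NOT 0 = 1
t8 = t4 AND t7 = 0 AND 1 = 0
t9 = t8 OR x2 = 0 OR 0 = 0
So t9 = 0 as required.

x1=1 x2=0 x3=0 x4=0 x5=0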